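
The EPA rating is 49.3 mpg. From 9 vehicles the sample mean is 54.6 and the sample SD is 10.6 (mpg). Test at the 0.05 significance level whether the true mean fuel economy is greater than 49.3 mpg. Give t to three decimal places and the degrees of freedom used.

H0: μ = 49.3; H1: μ > 49.3 (one-sample t-test, right-tailed).
t = (x̄ − μ₀)/(s/√n) = (54.6 − 49.3)/(10.6/√9) = 1.500
df = n − 1 = 8
p-value = P(T ≥ 1.500) ≈ 0.086
Since p ≈ 0.086 > α = 0.05, fail to reject H0; the data do not provide sufficient evidence against H0.

t = 1.500, df = 8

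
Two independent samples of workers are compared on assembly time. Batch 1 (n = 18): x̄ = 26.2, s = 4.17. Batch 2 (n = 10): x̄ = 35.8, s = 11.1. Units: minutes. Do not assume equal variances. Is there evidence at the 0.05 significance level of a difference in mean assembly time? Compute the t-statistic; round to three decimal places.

Let group 1 = batch 1, group 2 = batch 2. H0: μ_1 = μ_2; H1: μ_1 ≠ μ_2 (Welch's two-sample t-test, two-sided).
t = (x̄_1 − x̄_2)/√(s_1²/n_1 + s_2²/n_2) = (26.2 − 35.8)/√(4.17²/18 + 11.1²/10) = -2.634
Welch–Satterthwaite df ≈ 10.43
Two-sided p-value ≈ 0.024
Since p ≈ 0.024 < α = 0.05, reject H0; the evidence is statistically significant.

-2.634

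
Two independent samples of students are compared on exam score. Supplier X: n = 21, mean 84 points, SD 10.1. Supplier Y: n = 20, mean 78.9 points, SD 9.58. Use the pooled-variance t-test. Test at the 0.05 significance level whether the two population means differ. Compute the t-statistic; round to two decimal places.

1.66

Let group 1 = supplier X, group 2 = supplier Y. H0: μ_1 = μ_2; H1: μ_1 ≠ μ_2 (two-sample pooled-variance t-test, two-sided).
s_p² = [(21−1)·10.1² + (20−1)·9.58²]/(21+20−2) = 97.0244
t = (84 − 78.9)/√[97.0244·(1/21 + 1/20)] = 1.66
df = n₁ + n₂ − 2 = 39
Two-sided p-value ≈ 0.1055
Since p ≈ 0.1055 > α = 0.05, fail to reject H0; the evidence is not statistically significant.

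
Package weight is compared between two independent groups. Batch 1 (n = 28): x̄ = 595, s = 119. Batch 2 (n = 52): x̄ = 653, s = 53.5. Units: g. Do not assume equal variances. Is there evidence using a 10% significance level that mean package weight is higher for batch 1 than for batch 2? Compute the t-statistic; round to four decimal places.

-2.4492

Let group 1 = batch 1, group 2 = batch 2. H0: μ_1 = μ_2; H1: μ_1 > μ_2 (Welch's two-sample t-test, right-tailed).
t = (x̄_1 − x̄_2)/√(s_1²/n_1 + s_2²/n_2) = (595 − 653)/√(119²/28 + 53.5²/52) = -2.4492
Welch–Satterthwaite df ≈ 32.99
p-value = P(T ≥ -2.4492) ≈ 0.9901
Since p ≈ 0.9901 > α = 0.1, fail to reject H0; the evidence is not statistically significant.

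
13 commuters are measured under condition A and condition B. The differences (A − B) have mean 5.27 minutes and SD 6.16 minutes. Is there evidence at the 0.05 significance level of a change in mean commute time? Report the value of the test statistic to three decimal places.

3.085

H0: μ_d = 0; H1: μ_d ≠ 0 (paired t-test on the differences, two-sided).
t = d̄/(s_d/√n) = 5.27/(6.16/√13) = 3.085
df = n − 1 = 12
Two-sided p-value ≈ 0.009
Since p ≈ 0.009 < α = 0.05, reject H0; the data support H1.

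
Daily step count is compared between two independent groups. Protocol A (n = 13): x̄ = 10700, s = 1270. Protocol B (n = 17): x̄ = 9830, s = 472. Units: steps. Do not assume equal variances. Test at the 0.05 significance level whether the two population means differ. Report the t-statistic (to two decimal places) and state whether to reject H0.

Let group 1 = protocol A, group 2 = protocol B. H0: μ_1 = μ_2; H1: μ_1 ≠ μ_2 (Welch's two-sample t-test, two-sided).
t = (x̄_1 − x̄_2)/√(s_1²/n_1 + s_2²/n_2) = (10700 − 9830)/√(1270²/13 + 472²/17) = 2.35
Welch–Satterthwaite df ≈ 14.55
Two-sided p-value ≈ 0.0334
Since p ≈ 0.0334 < α = 0.05, reject H0; the evidence is statistically significant.

t = 2.35; reject H0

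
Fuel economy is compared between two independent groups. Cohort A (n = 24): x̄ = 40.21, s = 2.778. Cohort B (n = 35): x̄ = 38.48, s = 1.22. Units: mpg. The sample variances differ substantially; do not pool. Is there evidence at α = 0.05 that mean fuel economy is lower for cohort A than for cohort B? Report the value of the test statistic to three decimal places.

Let group 1 = cohort A, group 2 = cohort B. H0: μ_1 = μ_2; H1: μ_1 < μ_2 (Welch's two-sample t-test, left-tailed).
t = (x̄_1 − x̄_2)/√(s_1²/n_1 + s_2²/n_2) = (40.21 − 38.48)/√(2.778²/24 + 1.22²/35) = 2.867
Welch–Satterthwaite df ≈ 29.14
p-value = P(T ≤ 2.867) ≈ 0.996
Since p ≈ 0.996 > α = 0.05, fail to reject H0; the data do not provide sufficient evidence against H0.

2.867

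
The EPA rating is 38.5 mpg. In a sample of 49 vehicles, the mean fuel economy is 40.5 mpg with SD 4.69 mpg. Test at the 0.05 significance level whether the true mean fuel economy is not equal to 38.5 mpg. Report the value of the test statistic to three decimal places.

2.985

H0: μ = 38.5; H1: μ ≠ 38.5 (one-sample t-test, two-sided).
t = (x̄ − μ₀)/(s/√n) = (40.5 − 38.5)/(4.69/√49) = 2.985
df = n − 1 = 48
Two-sided p-value ≈ 0.004
Since p ≈ 0.004 < α = 0.05, reject H0; the data support H1.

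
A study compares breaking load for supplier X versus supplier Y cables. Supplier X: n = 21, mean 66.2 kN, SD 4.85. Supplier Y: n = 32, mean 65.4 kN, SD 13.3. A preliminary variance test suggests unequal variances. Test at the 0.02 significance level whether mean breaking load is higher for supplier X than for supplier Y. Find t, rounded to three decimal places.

Let group 1 = supplier X, group 2 = supplier Y. H0: μ_1 = μ_2; H1: μ_1 > μ_2 (Welch's two-sample t-test, right-tailed).
t = (x̄_1 − x̄_2)/√(s_1²/n_1 + s_2²/n_2) = (66.2 − 65.4)/√(4.85²/21 + 13.3²/32) = 0.310
Welch–Satterthwaite df ≈ 42.15
p-value = P(T ≥ 0.310) ≈ 0.3789
Since p ≈ 0.3789 > α = 0.02, fail to reject H0; the evidence is not statistically significant.

0.310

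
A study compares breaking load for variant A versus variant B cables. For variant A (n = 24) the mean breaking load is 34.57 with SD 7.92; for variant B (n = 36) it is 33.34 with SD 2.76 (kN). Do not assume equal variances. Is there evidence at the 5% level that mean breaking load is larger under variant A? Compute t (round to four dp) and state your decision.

t = 0.7318; fail to reject H0

Let group 1 = variant A, group 2 = variant B. H0: μ_1 = μ_2; H1: μ_1 > μ_2 (Welch's two-sample t-test, right-tailed).
t = (x̄_1 − x̄_2)/√(s_1²/n_1 + s_2²/n_2) = (34.57 − 33.34)/√(7.92²/24 + 2.76²/36) = 0.7318
Welch–Satterthwaite df ≈ 26.76
p-value = P(T ≥ 0.7318) ≈ 0.2353
Since p ≈ 0.2353 > α = 0.05, fail to reject H0; the evidence is not statistically significant.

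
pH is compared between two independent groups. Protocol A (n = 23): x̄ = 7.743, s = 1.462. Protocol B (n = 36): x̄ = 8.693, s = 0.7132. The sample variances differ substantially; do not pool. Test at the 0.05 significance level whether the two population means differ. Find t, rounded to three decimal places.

Let group 1 = protocol A, group 2 = protocol B. H0: μ_1 = μ_2; H1: μ_1 ≠ μ_2 (Welch's two-sample t-test, two-sided).
t = (x̄_1 − x̄_2)/√(s_1²/n_1 + s_2²/n_2) = (7.743 − 8.693)/√(1.462²/23 + 0.7132²/36) = -2.903
Welch–Satterthwaite df ≈ 28.78
Two-sided p-value ≈ 0.007
Since p ≈ 0.007 < α = 0.05, reject H0; the evidence is statistically significant.

-2.903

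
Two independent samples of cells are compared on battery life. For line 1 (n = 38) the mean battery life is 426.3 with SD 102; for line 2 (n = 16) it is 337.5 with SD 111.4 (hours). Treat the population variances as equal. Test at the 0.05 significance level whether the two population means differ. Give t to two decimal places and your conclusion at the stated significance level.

Let group 1 = line 1, group 2 = line 2. H0: μ_1 = μ_2; H1: μ_1 ≠ μ_2 (two-sample pooled-variance t-test, two-sided).
s_p² = [(38−1)·102² + (16−1)·111.4²]/(38+16−2) = 10982.6
t = (426.3 − 337.5)/√[10982.6·(1/38 + 1/16)] = 2.84
df = n₁ + n₂ − 2 = 52
Two-sided p-value ≈ 0.0064
Since p ≈ 0.0064 < α = 0.05, reject H0; the data support H1.

t = 2.84; reject H0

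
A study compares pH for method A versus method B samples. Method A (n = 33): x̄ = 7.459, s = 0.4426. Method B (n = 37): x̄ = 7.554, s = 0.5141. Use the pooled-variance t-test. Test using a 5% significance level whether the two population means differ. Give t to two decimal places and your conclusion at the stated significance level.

Let group 1 = method A, group 2 = method B. H0: μ_1 = μ_2; H1: μ_1 ≠ μ_2 (two-sample pooled-variance t-test, two-sided).
s_p² = [(33−1)·0.4426² + (37−1)·0.5141²]/(33+37−2) = 0.232109
t = (7.459 − 7.554)/√[0.232109·(1/33 + 1/37)] = -0.82
df = n₁ + n₂ − 2 = 68
Two-sided p-value ≈ 0.4131
Since p ≈ 0.4131 > α = 0.05, fail to reject H0; the data do not provide sufficient evidence against H0.

t = -0.82; fail to reject H0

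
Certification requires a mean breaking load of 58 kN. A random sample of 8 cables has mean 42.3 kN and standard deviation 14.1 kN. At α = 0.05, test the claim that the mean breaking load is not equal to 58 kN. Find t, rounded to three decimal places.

-3.149

H0: μ = 58; H1: μ ≠ 58 (one-sample t-test, two-sided).
t = (x̄ − μ₀)/(s/√n) = (42.3 − 58)/(14.1/√8) = -3.149
df = n − 1 = 7
Two-sided p-value ≈ 0.0162
Since p ≈ 0.0162 < α = 0.05, reject H0; the evidence is statistically significant.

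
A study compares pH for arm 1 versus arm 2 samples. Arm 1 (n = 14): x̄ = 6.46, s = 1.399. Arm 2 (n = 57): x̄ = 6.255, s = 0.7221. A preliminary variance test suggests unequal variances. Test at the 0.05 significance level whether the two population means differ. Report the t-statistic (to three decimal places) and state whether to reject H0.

Let group 1 = arm 1, group 2 = arm 2. H0: μ_1 = μ_2; H1: μ_1 ≠ μ_2 (Welch's two-sample t-test, two-sided).
t = (x̄_1 − x̄_2)/√(s_1²/n_1 + s_2²/n_2) = (6.46 − 6.255)/√(1.399²/14 + 0.7221²/57) = 0.531
Welch–Satterthwaite df ≈ 14.74
Two-sided p-value ≈ 0.6032
Since p ≈ 0.6032 > α = 0.05, fail to reject H0; the evidence is not statistically significant.

t = 0.531; fail to reject H0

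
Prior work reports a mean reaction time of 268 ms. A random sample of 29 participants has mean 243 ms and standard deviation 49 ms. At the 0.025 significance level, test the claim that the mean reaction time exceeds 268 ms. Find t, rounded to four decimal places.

H0: μ = 268; H1: μ > 268 (one-sample t-test, right-tailed).
t = (x̄ − μ₀)/(s/√n) = (243 − 268)/(49/√29) = -2.7475
df = n − 1 = 28
p-value = P(T ≥ -2.7475) ≈ 0.9948
Since p ≈ 0.9948 > α = 0.025, fail to reject H0; the data do not provide sufficient evidence against H0.

-2.7475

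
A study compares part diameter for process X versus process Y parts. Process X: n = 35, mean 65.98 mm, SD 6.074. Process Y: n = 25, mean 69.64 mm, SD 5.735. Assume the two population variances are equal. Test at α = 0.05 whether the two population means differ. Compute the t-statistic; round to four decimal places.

-2.3546

Let group 1 = process X, group 2 = process Y. H0: μ_1 = μ_2; H1: μ_1 ≠ μ_2 (two-sample pooled-variance t-test, two-sided).
s_p² = [(35−1)·6.074² + (25−1)·5.735²]/(35+25−2) = 35.237
t = (65.98 − 69.64)/√[35.237·(1/35 + 1/25)] = -2.3546
df = n₁ + n₂ − 2 = 58
Two-sided p-value ≈ 0.022
Since p ≈ 0.022 < α = 0.05, reject H0; the data support H1.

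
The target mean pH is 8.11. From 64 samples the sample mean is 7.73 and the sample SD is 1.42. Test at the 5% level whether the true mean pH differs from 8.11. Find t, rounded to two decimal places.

H0: μ = 8.11; H1: μ ≠ 8.11 (one-sample t-test, two-sided).
t = (x̄ − μ₀)/(s/√n) = (7.73 − 8.11)/(1.42/√64) = -2.14
df = n − 1 = 63
Two-sided p-value ≈ 0.036
Since p ≈ 0.036 < α = 0.05, reject H0; the evidence is statistically significant.

-2.14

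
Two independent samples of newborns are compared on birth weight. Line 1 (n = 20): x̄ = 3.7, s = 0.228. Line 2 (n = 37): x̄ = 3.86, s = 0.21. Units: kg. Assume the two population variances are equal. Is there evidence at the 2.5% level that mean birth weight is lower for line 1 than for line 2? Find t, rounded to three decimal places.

Let group 1 = line 1, group 2 = line 2. H0: μ_1 = μ_2; H1: μ_1 < μ_2 (two-sample pooled-variance t-test, left-tailed).
s_p² = [(20−1)·0.228² + (37−1)·0.21²]/(20+37−2) = 0.0468236
t = (3.7 − 3.86)/√[0.0468236·(1/20 + 1/37)] = -2.664
df = n₁ + n₂ − 2 = 55
p-value = P(T ≤ -2.664) ≈ 0.0051
Since p ≈ 0.0051 < α = 0.025, reject H0; the evidence is statistically significant.

-2.664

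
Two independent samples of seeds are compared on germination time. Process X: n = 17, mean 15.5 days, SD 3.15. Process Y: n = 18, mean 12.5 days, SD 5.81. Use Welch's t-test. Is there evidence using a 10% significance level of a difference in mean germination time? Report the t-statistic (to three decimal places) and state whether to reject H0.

t = 1.913; reject H0

Let group 1 = process X, group 2 = process Y. H0: μ_1 = μ_2; H1: μ_1 ≠ μ_2 (Welch's two-sample t-test, two-sided).
t = (x̄_1 − x̄_2)/√(s_1²/n_1 + s_2²/n_2) = (15.5 − 12.5)/√(3.15²/17 + 5.81²/18) = 1.913
Welch–Satterthwaite df ≈ 26.50
Two-sided p-value ≈ 0.067
Since p ≈ 0.067 < α = 0.1, reject H0; the evidence is statistically significant.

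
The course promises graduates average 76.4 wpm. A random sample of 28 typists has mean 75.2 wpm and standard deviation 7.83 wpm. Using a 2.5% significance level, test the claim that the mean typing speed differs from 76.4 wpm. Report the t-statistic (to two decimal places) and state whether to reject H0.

t = -0.81; fail to reject H0

H0: μ = 76.4; H1: μ ≠ 76.4 (one-sample t-test, two-sided).
t = (x̄ − μ₀)/(s/√n) = (75.2 − 76.4)/(7.83/√28) = -0.81
df = n − 1 = 27
Two-sided p-value ≈ 0.424
Since p ≈ 0.424 > α = 0.025, fail to reject H0; the data do not provide sufficient evidence against H0.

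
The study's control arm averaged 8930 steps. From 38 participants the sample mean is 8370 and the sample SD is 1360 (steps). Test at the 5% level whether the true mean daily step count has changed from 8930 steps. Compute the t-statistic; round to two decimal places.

-2.54

H0: μ = 8930; H1: μ ≠ 8930 (one-sample t-test, two-sided).
t = (x̄ − μ₀)/(s/√n) = (8370 − 8930)/(1360/√38) = -2.54
df = n − 1 = 37
Two-sided p-value ≈ 0.0155
Since p ≈ 0.0155 < α = 0.05, reject H0; the data support H1.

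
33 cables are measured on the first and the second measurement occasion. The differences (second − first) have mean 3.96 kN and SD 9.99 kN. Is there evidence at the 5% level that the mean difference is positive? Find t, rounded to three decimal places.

H0: μ_d = 0; H1: μ_d > 0 (paired t-test on the differences, right-tailed).
t = d̄/(s_d/√n) = 3.96/(9.99/√33) = 2.277
df = n − 1 = 32
p-value = P(T ≥ 2.277) ≈ 0.015
Since p ≈ 0.015 < α = 0.05, reject H0; the data support H1.

2.277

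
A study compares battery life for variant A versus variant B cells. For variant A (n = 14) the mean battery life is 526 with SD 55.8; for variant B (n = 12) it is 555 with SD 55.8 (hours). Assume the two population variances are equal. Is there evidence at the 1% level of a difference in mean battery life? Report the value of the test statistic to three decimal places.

-1.321

Let group 1 = variant A, group 2 = variant B. H0: μ_1 = μ_2; H1: μ_1 ≠ μ_2 (two-sample pooled-variance t-test, two-sided).
s_p² = [(14−1)·55.8² + (12−1)·55.8²]/(14+12−2) = 3113.64
t = (526 − 555)/√[3113.64·(1/14 + 1/12)] = -1.321
df = n₁ + n₂ − 2 = 24
Two-sided p-value ≈ 0.199
Since p ≈ 0.199 > α = 0.01, fail to reject H0; the data do not provide sufficient evidence against H0.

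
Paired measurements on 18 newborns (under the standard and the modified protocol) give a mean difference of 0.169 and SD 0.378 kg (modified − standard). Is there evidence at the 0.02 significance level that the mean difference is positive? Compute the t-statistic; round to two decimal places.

H0: μ_d = 0; H1: μ_d > 0 (paired t-test on the differences, right-tailed).
t = d̄/(s_d/√n) = 0.169/(0.378/√18) = 1.90
df = n − 1 = 17
p-value = P(T ≥ 1.90) ≈ 0.0375
Since p ≈ 0.0375 > α = 0.02, fail to reject H0; the evidence is not statistically significant.

1.90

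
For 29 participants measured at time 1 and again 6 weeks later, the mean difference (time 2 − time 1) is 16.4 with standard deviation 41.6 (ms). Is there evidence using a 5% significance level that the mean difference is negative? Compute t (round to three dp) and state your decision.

H0: μ_d = 0; H1: μ_d < 0 (paired t-test on the differences, left-tailed).
t = d̄/(s_d/√n) = 16.4/(41.6/√29) = 2.123
df = n − 1 = 28
p-value = P(T ≤ 2.123) ≈ 0.979
Since p ≈ 0.979 > α = 0.05, fail to reject H0; the data do not provide sufficient evidence against H0.

t = 2.123; fail to reject H0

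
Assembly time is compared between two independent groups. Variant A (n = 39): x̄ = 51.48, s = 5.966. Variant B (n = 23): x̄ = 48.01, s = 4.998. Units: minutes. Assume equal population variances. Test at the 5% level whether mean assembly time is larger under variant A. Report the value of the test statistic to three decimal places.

2.344

Let group 1 = variant A, group 2 = variant B. H0: μ_1 = μ_2; H1: μ_1 > μ_2 (two-sample pooled-variance t-test, right-tailed).
s_p² = [(39−1)·5.966² + (23−1)·4.998²]/(39+23−2) = 31.7017
t = (51.48 − 48.01)/√[31.7017·(1/39 + 1/23)] = 2.344
df = n₁ + n₂ − 2 = 60
p-value = P(T ≥ 2.344) ≈ 0.011
Since p ≈ 0.011 < α = 0.05, reject H0; the data support H1.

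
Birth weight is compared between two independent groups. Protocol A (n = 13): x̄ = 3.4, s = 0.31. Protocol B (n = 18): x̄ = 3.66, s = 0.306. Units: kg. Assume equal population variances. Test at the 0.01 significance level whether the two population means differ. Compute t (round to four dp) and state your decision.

Let group 1 = protocol A, group 2 = protocol B. H0: μ_1 = μ_2; H1: μ_1 ≠ μ_2 (two-sample pooled-variance t-test, two-sided).
s_p² = [(13−1)·0.31² + (18−1)·0.306²]/(13+18−2) = 0.0946556
t = (3.4 − 3.66)/√[0.0946556·(1/13 + 1/18)] = -2.3218
df = n₁ + n₂ − 2 = 29
Two-sided p-value ≈ 0.027
Since p ≈ 0.027 > α = 0.01, fail to reject H0; the evidence is not statistically significant.

t = -2.3218; fail to reject H0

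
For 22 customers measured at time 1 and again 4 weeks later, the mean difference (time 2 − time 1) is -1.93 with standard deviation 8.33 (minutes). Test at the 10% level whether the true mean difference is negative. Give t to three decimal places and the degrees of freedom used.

H0: μ_d = 0; H1: μ_d < 0 (paired t-test on the differences, left-tailed).
t = d̄/(s_d/√n) = -1.93/(8.33/√22) = -1.087
df = n − 1 = 21
p-value = P(T ≤ -1.087) ≈ 0.1447
Since p ≈ 0.1447 > α = 0.1, fail to reject H0; the evidence is not statistically significant.

t = -1.087, df = 21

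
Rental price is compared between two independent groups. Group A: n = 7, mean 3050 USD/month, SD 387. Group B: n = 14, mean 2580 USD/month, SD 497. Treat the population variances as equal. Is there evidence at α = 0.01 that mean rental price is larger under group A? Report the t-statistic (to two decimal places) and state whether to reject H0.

Let group 1 = group A, group 2 = group B. H0: μ_1 = μ_2; H1: μ_1 > μ_2 (two-sample pooled-variance t-test, right-tailed).
s_p² = [(7−1)·387² + (14−1)·497²]/(7+14−2) = 216302
t = (3050 − 2580)/√[216302·(1/7 + 1/14)] = 2.18
df = n₁ + n₂ − 2 = 19
p-value = P(T ≥ 2.18) ≈ 0.0209
Since p ≈ 0.0209 > α = 0.01, fail to reject H0; the evidence is not statistically significant.

t = 2.18; fail to reject H0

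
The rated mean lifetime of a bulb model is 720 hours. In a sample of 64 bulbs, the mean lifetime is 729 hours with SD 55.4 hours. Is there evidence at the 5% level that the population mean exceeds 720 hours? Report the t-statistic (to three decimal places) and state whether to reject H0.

t = 1.300; fail to reject H0

H0: μ = 720; H1: μ > 720 (one-sample t-test, right-tailed).
t = (x̄ − μ₀)/(s/√n) = (729 − 720)/(55.4/√64) = 1.300
df = n − 1 = 63
p-value = P(T ≥ 1.300) ≈ 0.099
Since p ≈ 0.099 > α = 0.05, fail to reject H0; the data do not provide sufficient evidence against H0.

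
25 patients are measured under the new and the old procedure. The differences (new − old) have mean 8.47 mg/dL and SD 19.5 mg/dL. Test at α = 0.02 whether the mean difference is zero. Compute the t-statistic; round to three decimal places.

H0: μ_d = 0; H1: μ_d ≠ 0 (paired t-test on the differences, two-sided).
t = d̄/(s_d/√n) = 8.47/(19.5/√25) = 2.172
df = n − 1 = 24
Two-sided p-value ≈ 0.040
Since p ≈ 0.040 > α = 0.02, fail to reject H0; the evidence is not statistically significant.

2.172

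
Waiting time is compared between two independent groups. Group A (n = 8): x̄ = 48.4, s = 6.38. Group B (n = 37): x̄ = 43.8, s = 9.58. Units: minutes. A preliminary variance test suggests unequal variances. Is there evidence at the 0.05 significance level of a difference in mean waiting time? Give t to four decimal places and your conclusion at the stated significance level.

t = 1.6721; fail to reject H0

Let group 1 = group A, group 2 = group B. H0: μ_1 = μ_2; H1: μ_1 ≠ μ_2 (Welch's two-sample t-test, two-sided).
t = (x̄_1 − x̄_2)/√(s_1²/n_1 + s_2²/n_2) = (48.4 − 43.8)/√(6.38²/8 + 9.58²/37) = 1.6721
Welch–Satterthwaite df ≈ 14.80
Two-sided p-value ≈ 0.1155
Since p ≈ 0.1155 > α = 0.05, fail to reject H0; the evidence is not statistically significant.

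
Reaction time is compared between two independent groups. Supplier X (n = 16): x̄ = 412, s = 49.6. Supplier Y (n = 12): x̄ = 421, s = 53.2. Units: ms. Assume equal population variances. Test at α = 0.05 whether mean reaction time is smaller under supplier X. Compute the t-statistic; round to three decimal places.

-0.461

Let group 1 = supplier X, group 2 = supplier Y. H0: μ_1 = μ_2; H1: μ_1 < μ_2 (two-sample pooled-variance t-test, left-tailed).
s_p² = [(16−1)·49.6² + (12−1)·53.2²]/(16+12−2) = 2616.73
t = (412 − 421)/√[2616.73·(1/16 + 1/12)] = -0.461
df = n₁ + n₂ − 2 = 26
p-value = P(T ≤ -0.461) ≈ 0.324
Since p ≈ 0.324 > α = 0.05, fail to reject H0; the data do not provide sufficient evidence against H0.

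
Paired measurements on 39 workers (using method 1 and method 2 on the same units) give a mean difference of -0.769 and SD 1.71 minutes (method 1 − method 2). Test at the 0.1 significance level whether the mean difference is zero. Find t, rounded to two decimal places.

-2.81

H0: μ_d = 0; H1: μ_d ≠ 0 (paired t-test on the differences, two-sided).
t = d̄/(s_d/√n) = -0.769/(1.71/√39) = -2.81
df = n − 1 = 38
Two-sided p-value ≈ 0.0078
Since p ≈ 0.0078 < α = 0.1, reject H0; the data support H1.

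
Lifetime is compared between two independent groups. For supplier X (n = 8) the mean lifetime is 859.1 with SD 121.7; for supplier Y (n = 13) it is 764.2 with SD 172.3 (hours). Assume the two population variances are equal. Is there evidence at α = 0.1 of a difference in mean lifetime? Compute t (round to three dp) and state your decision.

Let group 1 = supplier X, group 2 = supplier Y. H0: μ_1 = μ_2; H1: μ_1 ≠ μ_2 (two-sample pooled-variance t-test, two-sided).
s_p² = [(8−1)·121.7² + (13−1)·172.3²]/(8+13−2) = 24206.5
t = (859.1 − 764.2)/√[24206.5·(1/8 + 1/13)] = 1.357
df = n₁ + n₂ − 2 = 19
Two-sided p-value ≈ 0.191
Since p ≈ 0.191 > α = 0.1, fail to reject H0; the evidence is not statistically significant.

t = 1.357; fail to reject H0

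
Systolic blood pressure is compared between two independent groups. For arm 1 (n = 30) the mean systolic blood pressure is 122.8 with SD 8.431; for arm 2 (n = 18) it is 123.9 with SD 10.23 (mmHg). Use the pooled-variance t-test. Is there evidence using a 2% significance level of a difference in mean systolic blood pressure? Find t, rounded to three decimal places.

Let group 1 = arm 1, group 2 = arm 2. H0: μ_1 = μ_2; H1: μ_1 ≠ μ_2 (two-sample pooled-variance t-test, two-sided).
s_p² = [(30−1)·8.431² + (18−1)·10.23²]/(30+18−2) = 83.4885
t = (122.8 − 123.9)/√[83.4885·(1/30 + 1/18)] = -0.404
df = n₁ + n₂ − 2 = 46
Two-sided p-value ≈ 0.688
Since p ≈ 0.688 > α = 0.02, fail to reject H0; the evidence is not statistically significant.

-0.404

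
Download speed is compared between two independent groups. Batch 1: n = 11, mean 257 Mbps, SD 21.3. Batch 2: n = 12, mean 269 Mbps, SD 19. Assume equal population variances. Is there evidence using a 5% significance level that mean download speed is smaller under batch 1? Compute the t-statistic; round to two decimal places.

-1.43

Let group 1 = batch 1, group 2 = batch 2. H0: μ_1 = μ_2; H1: μ_1 < μ_2 (two-sample pooled-variance t-test, left-tailed).
s_p² = [(11−1)·21.3² + (12−1)·19²]/(11+12−2) = 405.138
t = (257 − 269)/√[405.138·(1/11 + 1/12)] = -1.43
df = n₁ + n₂ − 2 = 21
p-value = P(T ≤ -1.43) ≈ 0.084
Since p ≈ 0.084 > α = 0.05, fail to reject H0; the evidence is not statistically significant.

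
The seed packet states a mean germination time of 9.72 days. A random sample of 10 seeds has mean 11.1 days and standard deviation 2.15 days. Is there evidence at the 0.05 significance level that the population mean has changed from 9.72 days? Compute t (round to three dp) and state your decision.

t = 2.030; fail to reject H0

H0: μ = 9.72; H1: μ ≠ 9.72 (one-sample t-test, two-sided).
t = (x̄ − μ₀)/(s/√n) = (11.1 − 9.72)/(2.15/√10) = 2.030
df = n − 1 = 9
Two-sided p-value ≈ 0.0730
Since p ≈ 0.0730 > α = 0.05, fail to reject H0; the data do not provide sufficient evidence against H0.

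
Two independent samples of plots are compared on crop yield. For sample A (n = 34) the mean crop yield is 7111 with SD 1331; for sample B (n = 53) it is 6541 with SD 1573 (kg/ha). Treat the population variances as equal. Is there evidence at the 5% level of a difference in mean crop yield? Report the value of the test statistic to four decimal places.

1.7484

Let group 1 = sample A, group 2 = sample B. H0: μ_1 = μ_2; H1: μ_1 ≠ μ_2 (two-sample pooled-variance t-test, two-sided).
s_p² = [(34−1)·1331² + (53−1)·1573²]/(34+53−2) = 2201490
t = (7111 − 6541)/√[2201490·(1/34 + 1/53)] = 1.7484
df = n₁ + n₂ − 2 = 85
Two-sided p-value ≈ 0.0840
Since p ≈ 0.0840 > α = 0.05, fail to reject H0; the evidence is not statistically significant.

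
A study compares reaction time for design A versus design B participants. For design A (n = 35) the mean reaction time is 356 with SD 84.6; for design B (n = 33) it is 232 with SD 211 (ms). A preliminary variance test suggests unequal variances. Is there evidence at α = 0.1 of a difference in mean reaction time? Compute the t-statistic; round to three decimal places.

3.146

Let group 1 = design A, group 2 = design B. H0: μ_1 = μ_2; H1: μ_1 ≠ μ_2 (Welch's two-sample t-test, two-sided).
t = (x̄_1 − x̄_2)/√(s_1²/n_1 + s_2²/n_2) = (356 − 232)/√(84.6²/35 + 211²/33) = 3.146
Welch–Satterthwaite df ≈ 41.54
Two-sided p-value ≈ 0.0031
Since p ≈ 0.0031 < α = 0.1, reject H0; the evidence is statistically significant.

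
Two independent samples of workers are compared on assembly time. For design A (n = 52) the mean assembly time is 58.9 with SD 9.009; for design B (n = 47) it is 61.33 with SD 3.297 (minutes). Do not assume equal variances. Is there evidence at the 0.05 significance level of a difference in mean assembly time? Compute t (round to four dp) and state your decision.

t = -1.8152; fail to reject H0

Let group 1 = design A, group 2 = design B. H0: μ_1 = μ_2; H1: μ_1 ≠ μ_2 (Welch's two-sample t-test, two-sided).
t = (x̄_1 − x̄_2)/√(s_1²/n_1 + s_2²/n_2) = (58.9 − 61.33)/√(9.009²/52 + 3.297²/47) = -1.8152
Welch–Satterthwaite df ≈ 65.64
Two-sided p-value ≈ 0.074
Since p ≈ 0.074 > α = 0.05, fail to reject H0; the data do not provide sufficient evidence against H0.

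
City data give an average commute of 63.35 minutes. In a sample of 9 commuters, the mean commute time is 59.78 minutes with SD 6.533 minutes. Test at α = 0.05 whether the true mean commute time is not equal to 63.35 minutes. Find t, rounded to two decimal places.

-1.64

H0: μ = 63.35; H1: μ ≠ 63.35 (one-sample t-test, two-sided).
t = (x̄ − μ₀)/(s/√n) = (59.78 − 63.35)/(6.533/√9) = -1.64
df = n − 1 = 8
Two-sided p-value ≈ 0.1398
Since p ≈ 0.1398 > α = 0.05, fail to reject H0; the data do not provide sufficient evidence against H0.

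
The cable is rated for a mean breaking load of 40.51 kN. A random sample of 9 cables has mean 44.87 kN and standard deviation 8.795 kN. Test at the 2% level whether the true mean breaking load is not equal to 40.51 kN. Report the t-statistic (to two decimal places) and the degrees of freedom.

H0: μ = 40.51; H1: μ ≠ 40.51 (one-sample t-test, two-sided).
t = (x̄ − μ₀)/(s/√n) = (44.87 − 40.51)/(8.795/√9) = 1.49
df = n − 1 = 8
Two-sided p-value ≈ 0.175
Since p ≈ 0.175 > α = 0.02, fail to reject H0; the evidence is not statistically significant.

t = 1.49, df = 8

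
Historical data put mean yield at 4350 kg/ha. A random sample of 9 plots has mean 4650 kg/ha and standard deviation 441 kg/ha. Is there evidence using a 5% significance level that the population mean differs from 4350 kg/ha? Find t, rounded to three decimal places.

H0: μ = 4350; H1: μ ≠ 4350 (one-sample t-test, two-sided).
t = (x̄ − μ₀)/(s/√n) = (4650 − 4350)/(441/√9) = 2.041
df = n − 1 = 8
Two-sided p-value ≈ 0.076
Since p ≈ 0.076 > α = 0.05, fail to reject H0; the evidence is not statistically significant.

2.041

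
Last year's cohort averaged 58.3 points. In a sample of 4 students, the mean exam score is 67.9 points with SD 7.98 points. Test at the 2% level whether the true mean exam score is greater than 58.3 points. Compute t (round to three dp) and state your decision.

H0: μ = 58.3; H1: μ > 58.3 (one-sample t-test, right-tailed).
t = (x̄ − μ₀)/(s/√n) = (67.9 − 58.3)/(7.98/√4) = 2.406
df = n − 1 = 3
p-value = P(T ≥ 2.406) ≈ 0.0477
Since p ≈ 0.0477 > α = 0.02, fail to reject H0; the data do not provide sufficient evidence against H0.

t = 2.406; fail to reject H0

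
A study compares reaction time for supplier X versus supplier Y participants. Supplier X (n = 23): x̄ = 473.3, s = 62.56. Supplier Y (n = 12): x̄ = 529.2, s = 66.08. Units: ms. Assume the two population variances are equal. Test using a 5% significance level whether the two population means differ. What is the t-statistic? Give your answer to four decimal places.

Let group 1 = supplier X, group 2 = supplier Y. H0: μ_1 = μ_2; H1: μ_1 ≠ μ_2 (two-sample pooled-variance t-test, two-sided).
s_p² = [(23−1)·62.56² + (12−1)·66.08²]/(23+12−2) = 4064.69
t = (473.3 − 529.2)/√[4064.69·(1/23 + 1/12)] = -2.4622
df = n₁ + n₂ − 2 = 33
Two-sided p-value ≈ 0.019
Since p ≈ 0.019 < α = 0.05, reject H0; the data support H1.

-2.4622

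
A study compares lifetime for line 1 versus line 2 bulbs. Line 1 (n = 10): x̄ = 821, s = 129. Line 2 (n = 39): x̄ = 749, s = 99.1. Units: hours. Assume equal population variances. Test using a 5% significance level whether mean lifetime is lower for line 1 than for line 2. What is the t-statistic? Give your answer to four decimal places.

Let group 1 = line 1, group 2 = line 2. H0: μ_1 = μ_2; H1: μ_1 < μ_2 (two-sample pooled-variance t-test, left-tailed).
s_p² = [(10−1)·129² + (39−1)·99.1²]/(10+39−2) = 11126.8
t = (821 − 749)/√[11126.8·(1/10 + 1/39)] = 1.9257
df = n₁ + n₂ − 2 = 47
p-value = P(T ≤ 1.9257) ≈ 0.970
Since p ≈ 0.970 > α = 0.05, fail to reject H0; the evidence is not statistically significant.

1.9257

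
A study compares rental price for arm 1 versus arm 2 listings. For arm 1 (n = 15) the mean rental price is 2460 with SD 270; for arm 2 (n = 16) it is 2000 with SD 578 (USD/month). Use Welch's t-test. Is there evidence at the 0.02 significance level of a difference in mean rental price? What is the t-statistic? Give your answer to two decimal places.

2.87

Let group 1 = arm 1, group 2 = arm 2. H0: μ_1 = μ_2; H1: μ_1 ≠ μ_2 (Welch's two-sample t-test, two-sided).
t = (x̄_1 − x̄_2)/√(s_1²/n_1 + s_2²/n_2) = (2460 − 2000)/√(270²/15 + 578²/16) = 2.87
Welch–Satterthwaite df ≈ 21.54
Two-sided p-value ≈ 0.009
Since p ≈ 0.009 < α = 0.02, reject H0; the data support H1.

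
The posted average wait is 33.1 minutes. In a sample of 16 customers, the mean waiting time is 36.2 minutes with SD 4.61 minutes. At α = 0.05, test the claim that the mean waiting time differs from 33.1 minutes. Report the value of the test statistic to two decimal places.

H0: μ = 33.1; H1: μ ≠ 33.1 (one-sample t-test, two-sided).
t = (x̄ − μ₀)/(s/√n) = (36.2 − 33.1)/(4.61/√16) = 2.69
df = n − 1 = 15
Two-sided p-value ≈ 0.017
Since p ≈ 0.017 < α = 0.05, reject H0; the evidence is statistically significant.

2.69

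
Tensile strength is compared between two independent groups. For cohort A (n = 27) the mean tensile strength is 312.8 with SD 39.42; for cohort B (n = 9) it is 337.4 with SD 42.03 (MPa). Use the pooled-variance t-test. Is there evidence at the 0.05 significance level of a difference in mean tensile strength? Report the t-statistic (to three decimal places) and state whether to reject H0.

t = -1.596; fail to reject H0

Let group 1 = cohort A, group 2 = cohort B. H0: μ_1 = μ_2; H1: μ_1 ≠ μ_2 (two-sample pooled-variance t-test, two-sided).
s_p² = [(27−1)·39.42² + (9−1)·42.03²]/(27+9−2) = 1603.96
t = (312.8 − 337.4)/√[1603.96·(1/27 + 1/9)] = -1.596
df = n₁ + n₂ − 2 = 34
Two-sided p-value ≈ 0.120
Since p ≈ 0.120 > α = 0.05, fail to reject H0; the evidence is not statistically significant.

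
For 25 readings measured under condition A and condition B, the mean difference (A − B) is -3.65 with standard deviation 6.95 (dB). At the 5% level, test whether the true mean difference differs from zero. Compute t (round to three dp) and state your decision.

t = -2.626; reject H0

H0: μ_d = 0; H1: μ_d ≠ 0 (paired t-test on the differences, two-sided).
t = d̄/(s_d/√n) = -3.65/(6.95/√25) = -2.626
df = n − 1 = 24
Two-sided p-value ≈ 0.015
Since p ≈ 0.015 < α = 0.05, reject H0; the evidence is statistically significant.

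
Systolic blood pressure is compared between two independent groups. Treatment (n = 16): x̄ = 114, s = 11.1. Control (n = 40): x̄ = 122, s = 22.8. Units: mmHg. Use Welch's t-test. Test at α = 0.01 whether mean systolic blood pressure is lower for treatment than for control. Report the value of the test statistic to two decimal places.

Let group 1 = treatment, group 2 = control. H0: μ_1 = μ_2; H1: μ_1 < μ_2 (Welch's two-sample t-test, left-tailed).
t = (x̄_1 − x̄_2)/√(s_1²/n_1 + s_2²/n_2) = (114 − 122)/√(11.1²/16 + 22.8²/40) = -1.76
Welch–Satterthwaite df ≈ 51.71
p-value = P(T ≤ -1.76) ≈ 0.0423
Since p ≈ 0.0423 > α = 0.01, fail to reject H0; the data do not provide sufficient evidence against H0.

-1.76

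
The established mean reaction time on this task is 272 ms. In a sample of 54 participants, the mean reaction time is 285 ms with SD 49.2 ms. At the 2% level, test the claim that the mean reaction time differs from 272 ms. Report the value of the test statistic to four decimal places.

H0: μ = 272; H1: μ ≠ 272 (one-sample t-test, two-sided).
t = (x̄ − μ₀)/(s/√n) = (285 − 272)/(49.2/√54) = 1.9417
df = n − 1 = 53
Two-sided p-value ≈ 0.058
Since p ≈ 0.058 > α = 0.02, fail to reject H0; the evidence is not statistically significant.

1.9417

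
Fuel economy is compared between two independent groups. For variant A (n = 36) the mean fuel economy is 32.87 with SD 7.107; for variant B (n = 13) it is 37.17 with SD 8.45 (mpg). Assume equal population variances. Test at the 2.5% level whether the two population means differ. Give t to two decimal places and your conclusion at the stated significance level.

Let group 1 = variant A, group 2 = variant B. H0: μ_1 = μ_2; H1: μ_1 ≠ μ_2 (two-sample pooled-variance t-test, two-sided).
s_p² = [(36−1)·7.107² + (13−1)·8.45²]/(36+13−2) = 55.8438
t = (32.87 − 37.17)/√[55.8438·(1/36 + 1/13)] = -1.78
df = n₁ + n₂ − 2 = 47
Two-sided p-value ≈ 0.082
Since p ≈ 0.082 > α = 0.025, fail to reject H0; the evidence is not statistically significant.

t = -1.78; fail to reject H0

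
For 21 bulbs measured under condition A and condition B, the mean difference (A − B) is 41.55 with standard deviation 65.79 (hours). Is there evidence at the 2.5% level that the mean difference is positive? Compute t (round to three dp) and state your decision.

t = 2.894; reject H0

H0: μ_d = 0; H1: μ_d > 0 (paired t-test on the differences, right-tailed).
t = d̄/(s_d/√n) = 41.55/(65.79/√21) = 2.894
df = n − 1 = 20
p-value = P(T ≥ 2.894) ≈ 0.004
Since p ≈ 0.004 < α = 0.025, reject H0; the evidence is statistically significant.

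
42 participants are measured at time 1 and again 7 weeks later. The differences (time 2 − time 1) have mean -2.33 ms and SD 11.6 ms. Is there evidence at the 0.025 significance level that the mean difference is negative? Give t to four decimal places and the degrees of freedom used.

t = -1.3017, df = 41

H0: μ_d = 0; H1: μ_d < 0 (paired t-test on the differences, left-tailed).
t = d̄/(s_d/√n) = -2.33/(11.6/√42) = -1.3017
df = n − 1 = 41
p-value = P(T ≤ -1.3017) ≈ 0.1001
Since p ≈ 0.1001 > α = 0.025, fail to reject H0; the evidence is not statistically significant.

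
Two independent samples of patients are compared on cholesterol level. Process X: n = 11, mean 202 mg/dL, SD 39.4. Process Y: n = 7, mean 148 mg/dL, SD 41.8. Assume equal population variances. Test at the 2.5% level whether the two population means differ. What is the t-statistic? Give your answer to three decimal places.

2.770

Let group 1 = process X, group 2 = process Y. H0: μ_1 = μ_2; H1: μ_1 ≠ μ_2 (two-sample pooled-variance t-test, two-sided).
s_p² = [(11−1)·39.4² + (7−1)·41.8²]/(11+7−2) = 1625.44
t = (202 − 148)/√[1625.44·(1/11 + 1/7)] = 2.770
df = n₁ + n₂ − 2 = 16
Two-sided p-value ≈ 0.014
Since p ≈ 0.014 < α = 0.025, reject H0; the evidence is statistically significant.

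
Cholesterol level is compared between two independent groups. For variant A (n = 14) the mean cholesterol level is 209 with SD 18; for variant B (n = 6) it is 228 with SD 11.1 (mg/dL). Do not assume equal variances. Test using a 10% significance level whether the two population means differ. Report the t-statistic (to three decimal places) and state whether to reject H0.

Let group 1 = variant A, group 2 = variant B. H0: μ_1 = μ_2; H1: μ_1 ≠ μ_2 (Welch's two-sample t-test, two-sided).
t = (x̄_1 − x̄_2)/√(s_1²/n_1 + s_2²/n_2) = (209 − 228)/√(18²/14 + 11.1²/6) = -2.875
Welch–Satterthwaite df ≈ 15.20
Two-sided p-value ≈ 0.011
Since p ≈ 0.011 < α = 0.1, reject H0; the data support H1.

t = -2.875; reject H0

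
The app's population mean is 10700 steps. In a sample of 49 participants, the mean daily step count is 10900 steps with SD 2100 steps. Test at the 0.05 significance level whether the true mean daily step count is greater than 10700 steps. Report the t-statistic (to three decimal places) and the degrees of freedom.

t = 0.667, df = 48

H0: μ = 10700; H1: μ > 10700 (one-sample t-test, right-tailed).
t = (x̄ − μ₀)/(s/√n) = (10900 − 10700)/(2100/√49) = 0.667
df = n − 1 = 48
p-value = P(T ≥ 0.667) ≈ 0.254
Since p ≈ 0.254 > α = 0.05, fail to reject H0; the evidence is not statistically significant.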